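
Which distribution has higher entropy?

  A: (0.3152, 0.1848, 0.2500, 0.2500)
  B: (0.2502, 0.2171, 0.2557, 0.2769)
B

Both distributions are close to uniform, making this a harder comparison.

H(A) = 1.9752 bits
H(B) = 1.9946 bits

The distribution closer to uniform has higher entropy.
Answer: B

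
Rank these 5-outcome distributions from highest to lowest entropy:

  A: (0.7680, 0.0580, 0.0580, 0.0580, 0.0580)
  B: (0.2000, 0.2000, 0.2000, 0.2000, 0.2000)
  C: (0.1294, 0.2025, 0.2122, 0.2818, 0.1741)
B > C > A

Key insight: Entropy is maximized by uniform distributions and minimized by concentrated distributions.

- Uniform distributions have maximum entropy log₂(5) = 2.3219 bits
- The more "peaked" or concentrated a distribution, the lower its entropy

Entropies:
  H(A) = 1.2455 bits
  H(B) = 2.3219 bits
  H(C) = 2.2769 bits

Ranking: B > C > A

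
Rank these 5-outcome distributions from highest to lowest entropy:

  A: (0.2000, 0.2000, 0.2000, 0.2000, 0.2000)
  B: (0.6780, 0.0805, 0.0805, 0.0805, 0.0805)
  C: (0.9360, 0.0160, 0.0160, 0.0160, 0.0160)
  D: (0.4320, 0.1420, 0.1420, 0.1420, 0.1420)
A > D > B > C

Key insight: Entropy is maximized by uniform distributions and minimized by concentrated distributions.

Entropies:
  H(A) = 2.3219 bits
  H(B) = 1.5505 bits
  H(C) = 0.4711 bits
  H(D) = 2.1226 bits

Ranking: A > D > B > C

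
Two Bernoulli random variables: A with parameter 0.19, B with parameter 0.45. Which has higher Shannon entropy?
B

For binary distributions, entropy is maximized at p=0.5 and decreases as p moves toward 0 or 1.

H(A) = H(0.19) = 0.7015 bits
H(B) = H(0.45) = 0.9928 bits

Distribution B (p=0.45) is closer to uniform (p=0.5), so it has higher entropy.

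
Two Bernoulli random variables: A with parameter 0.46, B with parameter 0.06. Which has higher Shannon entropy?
A

For binary distributions, entropy is maximized at p=0.5 and decreases as p moves toward 0 or 1.

H(A) = H(0.46) = 0.9954 bits
H(B) = H(0.06) = 0.3274 bits

Distribution A (p=0.46) is closer to uniform (p=0.5), so it has higher entropy.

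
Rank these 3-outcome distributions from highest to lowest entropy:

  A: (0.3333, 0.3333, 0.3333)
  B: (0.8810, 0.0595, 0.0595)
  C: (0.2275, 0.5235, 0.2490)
A > C > B

Key insight: Entropy is maximized by uniform distributions and minimized by concentrated distributions.

- Uniform distributions have maximum entropy log₂(3) = 1.5850 bits
- The more "peaked" or concentrated a distribution, the lower its entropy

Entropies:
  H(A) = 1.5850 bits
  H(B) = 0.6455 bits
  H(C) = 1.4742 bits

Ranking: A > C > B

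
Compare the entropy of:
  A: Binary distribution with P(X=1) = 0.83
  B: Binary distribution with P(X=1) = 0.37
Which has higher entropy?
B

For binary distributions, entropy is maximized at p=0.5 and decreases as p moves toward 0 or 1.

H(A) = H(0.83) = 0.6577 bits
H(B) = H(0.37) = 0.9507 bits

Distribution B (p=0.37) is closer to uniform (p=0.5), so it has higher entropy.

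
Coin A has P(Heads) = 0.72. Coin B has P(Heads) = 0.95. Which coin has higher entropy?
A

For binary distributions, entropy is maximized at p=0.5 and decreases as p moves toward 0 or 1.

H(A) = H(0.72) = 0.8555 bits
H(B) = H(0.95) = 0.2864 bits

Distribution A (p=0.72) is closer to uniform (p=0.5), so it has higher entropy.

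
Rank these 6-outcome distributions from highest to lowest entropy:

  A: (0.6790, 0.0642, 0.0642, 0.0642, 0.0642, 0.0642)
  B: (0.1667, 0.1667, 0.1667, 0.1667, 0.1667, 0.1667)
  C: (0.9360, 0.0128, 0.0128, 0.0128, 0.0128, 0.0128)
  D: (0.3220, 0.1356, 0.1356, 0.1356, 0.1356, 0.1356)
B > D > A > C

Key insight: Entropy is maximized by uniform distributions and minimized by concentrated distributions.

Entropies:
  H(A) = 1.6508 bits
  H(B) = 2.5850 bits
  H(C) = 0.4917 bits
  H(D) = 2.4808 bits

Ranking: B > D > A > C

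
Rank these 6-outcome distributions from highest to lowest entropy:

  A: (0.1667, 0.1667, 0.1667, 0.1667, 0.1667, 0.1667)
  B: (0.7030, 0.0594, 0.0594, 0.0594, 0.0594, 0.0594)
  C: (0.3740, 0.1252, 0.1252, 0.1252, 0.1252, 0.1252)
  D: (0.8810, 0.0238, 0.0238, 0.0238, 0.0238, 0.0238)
A > C > B > D

Key insight: Entropy is maximized by uniform distributions and minimized by concentrated distributions.

Entropies:
  H(A) = 2.5850 bits
  H(B) = 1.5672 bits
  H(C) = 2.4072 bits
  H(D) = 0.8028 bits

Ranking: A > C > B > D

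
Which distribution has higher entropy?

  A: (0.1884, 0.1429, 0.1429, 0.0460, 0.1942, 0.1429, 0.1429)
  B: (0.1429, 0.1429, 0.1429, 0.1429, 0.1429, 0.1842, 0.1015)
B

Both distributions are close to uniform, making this a harder comparison.

H(A) = 2.7213 bits
H(B) = 2.7898 bits

The distribution closer to uniform has higher entropy.
Answer: B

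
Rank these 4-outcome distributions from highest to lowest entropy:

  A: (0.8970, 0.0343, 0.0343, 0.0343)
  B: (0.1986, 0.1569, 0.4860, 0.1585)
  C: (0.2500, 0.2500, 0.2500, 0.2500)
C > B > A

Key insight: Entropy is maximized by uniform distributions and minimized by concentrated distributions.

- Uniform distributions have maximum entropy log₂(4) = 2.0000 bits
- The more "peaked" or concentrated a distribution, the lower its entropy

Entropies:
  H(A) = 0.6417 bits
  H(B) = 1.8096 bits
  H(C) = 2.0000 bits

Ranking: C > B > A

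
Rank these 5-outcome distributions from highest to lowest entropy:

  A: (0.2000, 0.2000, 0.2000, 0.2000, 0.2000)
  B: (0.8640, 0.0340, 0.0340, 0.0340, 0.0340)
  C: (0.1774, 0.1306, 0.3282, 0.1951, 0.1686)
A > C > B

Key insight: Entropy is maximized by uniform distributions and minimized by concentrated distributions.

- Uniform distributions have maximum entropy log₂(5) = 2.3219 bits
- The more "peaked" or concentrated a distribution, the lower its entropy

Entropies:
  H(A) = 2.3219 bits
  H(B) = 0.8457 bits
  H(C) = 2.2468 bits

Ranking: A > C > B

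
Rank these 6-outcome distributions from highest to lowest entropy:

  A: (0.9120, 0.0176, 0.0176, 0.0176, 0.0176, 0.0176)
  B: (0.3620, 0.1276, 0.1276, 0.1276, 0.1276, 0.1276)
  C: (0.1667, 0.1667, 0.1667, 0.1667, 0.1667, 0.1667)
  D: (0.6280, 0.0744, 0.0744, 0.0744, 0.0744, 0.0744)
C > B > D > A

Key insight: Entropy is maximized by uniform distributions and minimized by concentrated distributions.

Entropies:
  H(A) = 0.6341 bits
  H(B) = 2.4257 bits
  H(C) = 2.5850 bits
  H(D) = 1.8160 bits

Ranking: C > B > D > A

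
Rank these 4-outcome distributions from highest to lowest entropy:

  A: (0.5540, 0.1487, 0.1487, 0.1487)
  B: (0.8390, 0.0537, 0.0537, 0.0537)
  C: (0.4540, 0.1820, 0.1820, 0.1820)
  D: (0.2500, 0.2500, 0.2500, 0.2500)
D > C > A > B

Key insight: Entropy is maximized by uniform distributions and minimized by concentrated distributions.

Entropies:
  H(A) = 1.6985 bits
  H(B) = 0.8919 bits
  H(C) = 1.8593 bits
  H(D) = 2.0000 bits

Ranking: D > C > A > B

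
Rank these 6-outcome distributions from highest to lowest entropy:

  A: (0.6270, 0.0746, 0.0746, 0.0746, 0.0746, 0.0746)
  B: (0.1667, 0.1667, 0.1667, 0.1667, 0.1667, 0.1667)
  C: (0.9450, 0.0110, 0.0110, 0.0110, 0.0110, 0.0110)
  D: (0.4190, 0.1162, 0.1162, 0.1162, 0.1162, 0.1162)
B > D > A > C

Key insight: Entropy is maximized by uniform distributions and minimized by concentrated distributions.

Entropies:
  H(A) = 1.8190 bits
  H(B) = 2.5850 bits
  H(C) = 0.4350 bits
  H(D) = 2.3300 bits

Ranking: B > D > A > C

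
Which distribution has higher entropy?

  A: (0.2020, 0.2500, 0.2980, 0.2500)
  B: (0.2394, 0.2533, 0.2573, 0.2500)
B

Both distributions are close to uniform, making this a harder comparison.

H(A) = 1.9866 bits
H(B) = 1.9995 bits

The distribution closer to uniform has higher entropy.
Answer: B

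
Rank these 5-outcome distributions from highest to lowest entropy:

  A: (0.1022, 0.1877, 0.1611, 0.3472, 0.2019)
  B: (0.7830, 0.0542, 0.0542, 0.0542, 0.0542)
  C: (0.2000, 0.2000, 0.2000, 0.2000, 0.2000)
C > A > B

Key insight: Entropy is maximized by uniform distributions and minimized by concentrated distributions.

- Uniform distributions have maximum entropy log₂(5) = 2.3219 bits
- The more "peaked" or concentrated a distribution, the lower its entropy

Entropies:
  H(A) = 2.2095 bits
  H(B) = 1.1887 bits
  H(C) = 2.3219 bits

Ranking: C > A > B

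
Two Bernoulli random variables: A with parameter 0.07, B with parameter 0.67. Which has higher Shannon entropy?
B

For binary distributions, entropy is maximized at p=0.5 and decreases as p moves toward 0 or 1.

H(A) = H(0.07) = 0.3659 bits
H(B) = H(0.67) = 0.9149 bits

Distribution B (p=0.67) is closer to uniform (p=0.5), so it has higher entropy.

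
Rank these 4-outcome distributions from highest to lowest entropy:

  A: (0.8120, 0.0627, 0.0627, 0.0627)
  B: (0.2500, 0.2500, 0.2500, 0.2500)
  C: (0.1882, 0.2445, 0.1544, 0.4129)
B > C > A

Key insight: Entropy is maximized by uniform distributions and minimized by concentrated distributions.

- Uniform distributions have maximum entropy log₂(4) = 2.0000 bits
- The more "peaked" or concentrated a distribution, the lower its entropy

Entropies:
  H(A) = 0.9952 bits
  H(B) = 2.0000 bits
  H(C) = 1.8935 bits

Ranking: B > C > A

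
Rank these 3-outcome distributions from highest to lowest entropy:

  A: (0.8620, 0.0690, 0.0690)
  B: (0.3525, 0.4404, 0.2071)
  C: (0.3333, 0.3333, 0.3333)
C > B > A

Key insight: Entropy is maximized by uniform distributions and minimized by concentrated distributions.

- Uniform distributions have maximum entropy log₂(3) = 1.5850 bits
- The more "peaked" or concentrated a distribution, the lower its entropy

Entropies:
  H(A) = 0.7170 bits
  H(B) = 1.5218 bits
  H(C) = 1.5850 bits

Ranking: C > B > A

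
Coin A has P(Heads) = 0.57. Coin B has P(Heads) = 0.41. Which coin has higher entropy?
A

For binary distributions, entropy is maximized at p=0.5 and decreases as p moves toward 0 or 1.

H(A) = H(0.57) = 0.9858 bits
H(B) = H(0.41) = 0.9765 bits

Distribution A (p=0.57) is closer to uniform (p=0.5), so it has higher entropy.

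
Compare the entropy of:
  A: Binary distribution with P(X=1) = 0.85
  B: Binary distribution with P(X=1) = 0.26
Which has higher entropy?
B

For binary distributions, entropy is maximized at p=0.5 and decreases as p moves toward 0 or 1.

H(A) = H(0.85) = 0.6098 bits
H(B) = H(0.26) = 0.8267 bits

Distribution B (p=0.26) is closer to uniform (p=0.5), so it has higher entropy.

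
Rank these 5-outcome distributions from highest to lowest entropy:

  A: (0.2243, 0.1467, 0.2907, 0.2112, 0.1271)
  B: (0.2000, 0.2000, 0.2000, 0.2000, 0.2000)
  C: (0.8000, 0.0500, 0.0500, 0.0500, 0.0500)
B > A > C

Key insight: Entropy is maximized by uniform distributions and minimized by concentrated distributions.

- Uniform distributions have maximum entropy log₂(5) = 2.3219 bits
- The more "peaked" or concentrated a distribution, the lower its entropy

Entropies:
  H(A) = 2.2601 bits
  H(B) = 2.3219 bits
  H(C) = 1.1219 bits

Ranking: B > A > C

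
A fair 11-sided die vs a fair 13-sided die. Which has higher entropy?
13-sided die

Both are uniform distributions; for uniform over n outcomes, H = log₂(n). H(11-sided) = log₂(11) = 3.459 bits and H(13-sided) = log₂(13) = 3.700 bits. More outcomes in a uniform distribution means higher entropy.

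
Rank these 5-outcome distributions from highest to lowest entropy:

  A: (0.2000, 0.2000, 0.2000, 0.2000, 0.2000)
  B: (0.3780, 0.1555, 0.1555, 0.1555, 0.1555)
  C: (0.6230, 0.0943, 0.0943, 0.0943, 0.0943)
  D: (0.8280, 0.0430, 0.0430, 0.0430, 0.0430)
A > B > C > D

Key insight: Entropy is maximized by uniform distributions and minimized by concentrated distributions.

Entropies:
  H(A) = 2.3219 bits
  H(B) = 2.2006 bits
  H(C) = 1.7099 bits
  H(D) = 1.0063 bits

Ranking: A > B > C > D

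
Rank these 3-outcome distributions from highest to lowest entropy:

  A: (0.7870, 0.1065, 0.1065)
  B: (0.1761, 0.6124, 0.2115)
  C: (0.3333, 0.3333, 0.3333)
C > B > A

Key insight: Entropy is maximized by uniform distributions and minimized by concentrated distributions.

- Uniform distributions have maximum entropy log₂(3) = 1.5850 bits
- The more "peaked" or concentrated a distribution, the lower its entropy

Entropies:
  H(A) = 0.9602 bits
  H(B) = 1.3485 bits
  H(C) = 1.5850 bits

Ranking: C > B > A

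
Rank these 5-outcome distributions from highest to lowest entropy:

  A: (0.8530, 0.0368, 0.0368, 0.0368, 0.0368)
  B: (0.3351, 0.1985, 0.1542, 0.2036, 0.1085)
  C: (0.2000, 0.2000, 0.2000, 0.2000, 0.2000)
C > B > A

Key insight: Entropy is maximized by uniform distributions and minimized by concentrated distributions.

- Uniform distributions have maximum entropy log₂(5) = 2.3219 bits
- The more "peaked" or concentrated a distribution, the lower its entropy

Entropies:
  H(A) = 0.8963 bits
  H(B) = 2.2228 bits
  H(C) = 2.3219 bits

Ranking: C > B > A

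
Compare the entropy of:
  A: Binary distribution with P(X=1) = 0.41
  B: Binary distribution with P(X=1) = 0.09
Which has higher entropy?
A

For binary distributions, entropy is maximized at p=0.5 and decreases as p moves toward 0 or 1.

H(A) = H(0.41) = 0.9765 bits
H(B) = H(0.09) = 0.4365 bits

Distribution A (p=0.41) is closer to uniform (p=0.5), so it has higher entropy.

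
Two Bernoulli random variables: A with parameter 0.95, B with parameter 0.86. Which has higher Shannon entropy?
B

For binary distributions, entropy is maximized at p=0.5 and decreases as p moves toward 0 or 1.

H(A) = H(0.95) = 0.2864 bits
H(B) = H(0.86) = 0.5842 bits

Distribution B (p=0.86) is closer to uniform (p=0.5), so it has higher entropy.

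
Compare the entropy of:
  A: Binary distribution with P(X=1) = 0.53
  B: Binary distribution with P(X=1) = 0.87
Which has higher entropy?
A

For binary distributions, entropy is maximized at p=0.5 and decreases as p moves toward 0 or 1.

H(A) = H(0.53) = 0.9974 bits
H(B) = H(0.87) = 0.5574 bits

Distribution A (p=0.53) is closer to uniform (p=0.5), so it has higher entropy.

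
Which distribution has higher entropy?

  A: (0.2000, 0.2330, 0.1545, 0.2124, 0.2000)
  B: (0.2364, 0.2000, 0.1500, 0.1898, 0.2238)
A

Both distributions are close to uniform, making this a harder comparison.

H(A) = 2.3096 bits
H(B) = 2.3052 bits

The distribution closer to uniform has higher entropy.
Answer: A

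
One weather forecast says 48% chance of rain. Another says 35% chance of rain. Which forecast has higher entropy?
48% forecast

Treat each forecast as a Bernoulli distribution. Binary entropy is maximized at p=0.5 and falls off symmetrically toward 0 or 1. The 48% forecast is closer to 50%, so it is more uncertain. H(48%) ≈ 0.999 bits, H(35%) ≈ 0.934 bits.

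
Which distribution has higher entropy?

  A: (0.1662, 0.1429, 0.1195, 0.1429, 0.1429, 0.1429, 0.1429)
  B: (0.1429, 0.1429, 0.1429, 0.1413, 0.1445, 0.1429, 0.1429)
B

Both distributions are close to uniform, making this a harder comparison.

H(A) = 2.8018 bits
H(B) = 2.8073 bits

The distribution closer to uniform has higher entropy.
Answer: B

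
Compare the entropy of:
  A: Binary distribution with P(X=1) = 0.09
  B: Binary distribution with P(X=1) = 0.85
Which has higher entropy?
B

For binary distributions, entropy is maximized at p=0.5 and decreases as p moves toward 0 or 1.

H(A) = H(0.09) = 0.4365 bits
H(B) = H(0.85) = 0.6098 bits

Distribution B (p=0.85) is closer to uniform (p=0.5), so it has higher entropy.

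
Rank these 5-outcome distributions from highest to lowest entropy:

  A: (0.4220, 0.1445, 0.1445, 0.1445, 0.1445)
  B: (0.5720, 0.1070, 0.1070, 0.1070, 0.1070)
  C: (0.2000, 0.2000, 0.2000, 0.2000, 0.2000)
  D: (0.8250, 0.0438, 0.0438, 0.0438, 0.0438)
C > A > B > D

Key insight: Entropy is maximized by uniform distributions and minimized by concentrated distributions.

Entropies:
  H(A) = 2.1384 bits
  H(B) = 1.8410 bits
  H(C) = 2.3219 bits
  H(D) = 1.0190 bits

Ranking: C > A > B > D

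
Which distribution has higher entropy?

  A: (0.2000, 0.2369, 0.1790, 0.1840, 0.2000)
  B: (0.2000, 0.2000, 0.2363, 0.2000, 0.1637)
A

Both distributions are close to uniform, making this a harder comparison.

H(A) = 2.3147 bits
H(B) = 2.3124 bits

The distribution closer to uniform has higher entropy.
Answer: A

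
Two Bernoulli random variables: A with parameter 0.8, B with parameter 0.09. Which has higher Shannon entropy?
A

For binary distributions, entropy is maximized at p=0.5 and decreases as p moves toward 0 or 1.

H(A) = H(0.8) = 0.7219 bits
H(B) = H(0.09) = 0.4365 bits

Distribution A (p=0.8) is closer to uniform (p=0.5), so it has higher entropy.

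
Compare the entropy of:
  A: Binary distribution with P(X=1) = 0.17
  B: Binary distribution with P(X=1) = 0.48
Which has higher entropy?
B

For binary distributions, entropy is maximized at p=0.5 and decreases as p moves toward 0 or 1.

H(A) = H(0.17) = 0.6577 bits
H(B) = H(0.48) = 0.9988 bits

Distribution B (p=0.48) is closer to uniform (p=0.5), so it has higher entropy.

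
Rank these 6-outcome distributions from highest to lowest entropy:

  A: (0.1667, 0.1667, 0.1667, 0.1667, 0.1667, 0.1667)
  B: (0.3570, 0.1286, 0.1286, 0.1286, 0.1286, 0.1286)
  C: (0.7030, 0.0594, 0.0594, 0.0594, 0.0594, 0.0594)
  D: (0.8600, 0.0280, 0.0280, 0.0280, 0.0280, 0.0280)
A > B > C > D

Key insight: Entropy is maximized by uniform distributions and minimized by concentrated distributions.

Entropies:
  H(A) = 2.5850 bits
  H(B) = 2.4332 bits
  H(C) = 1.5672 bits
  H(D) = 0.9093 bits

Ranking: A > B > C > D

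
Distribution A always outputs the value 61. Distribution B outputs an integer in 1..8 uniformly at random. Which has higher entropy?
B

A is deterministic, so H(A) = 0. B is uniform over 8 outcomes, so H(B) = log₂(8) = 3.000 bits. Any distribution with genuine randomness has higher entropy than a deterministic one.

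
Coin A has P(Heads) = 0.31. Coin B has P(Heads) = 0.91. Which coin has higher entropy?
A

For binary distributions, entropy is maximized at p=0.5 and decreases as p moves toward 0 or 1.

H(A) = H(0.31) = 0.8932 bits
H(B) = H(0.91) = 0.4365 bits

Distribution A (p=0.31) is closer to uniform (p=0.5), so it has higher entropy.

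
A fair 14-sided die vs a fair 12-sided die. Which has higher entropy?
14-sided die

Both are uniform distributions; for uniform over n outcomes, H = log₂(n). H(14-sided) = log₂(14) = 3.807 bits and H(12-sided) = log₂(12) = 3.585 bits. More outcomes in a uniform distribution means higher entropy.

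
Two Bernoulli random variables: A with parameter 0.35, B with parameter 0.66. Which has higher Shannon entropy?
A

For binary distributions, entropy is maximized at p=0.5 and decreases as p moves toward 0 or 1.

H(A) = H(0.35) = 0.9341 bits
H(B) = H(0.66) = 0.9248 bits

Distribution A (p=0.35) is closer to uniform (p=0.5), so it has higher entropy.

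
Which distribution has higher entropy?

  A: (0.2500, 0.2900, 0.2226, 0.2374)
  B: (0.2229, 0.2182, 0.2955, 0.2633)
A

Both distributions are close to uniform, making this a harder comparison.

H(A) = 1.9929 bits
H(B) = 1.9886 bits

The distribution closer to uniform has higher entropy.
Answer: A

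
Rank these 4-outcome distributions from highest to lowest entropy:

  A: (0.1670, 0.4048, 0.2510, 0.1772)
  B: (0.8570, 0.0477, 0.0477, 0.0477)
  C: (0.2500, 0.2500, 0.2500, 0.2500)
C > A > B

Key insight: Entropy is maximized by uniform distributions and minimized by concentrated distributions.

- Uniform distributions have maximum entropy log₂(4) = 2.0000 bits
- The more "peaked" or concentrated a distribution, the lower its entropy

Entropies:
  H(A) = 1.9023 bits
  H(B) = 0.8187 bits
  H(C) = 2.0000 bits

Ranking: C > A > B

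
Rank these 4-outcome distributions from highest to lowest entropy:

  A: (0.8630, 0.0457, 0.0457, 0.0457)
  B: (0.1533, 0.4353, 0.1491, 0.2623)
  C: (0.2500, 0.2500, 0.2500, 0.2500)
C > B > A

Key insight: Entropy is maximized by uniform distributions and minimized by concentrated distributions.

- Uniform distributions have maximum entropy log₂(4) = 2.0000 bits
- The more "peaked" or concentrated a distribution, the lower its entropy

Entropies:
  H(A) = 0.7935 bits
  H(B) = 1.8530 bits
  H(C) = 2.0000 bits

Ranking: C > B > A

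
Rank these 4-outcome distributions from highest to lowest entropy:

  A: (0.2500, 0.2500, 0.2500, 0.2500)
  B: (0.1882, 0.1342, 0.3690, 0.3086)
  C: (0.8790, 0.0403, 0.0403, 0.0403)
A > B > C

Key insight: Entropy is maximized by uniform distributions and minimized by concentrated distributions.

- Uniform distributions have maximum entropy log₂(4) = 2.0000 bits
- The more "peaked" or concentrated a distribution, the lower its entropy

Entropies:
  H(A) = 2.0000 bits
  H(B) = 1.8966 bits
  H(C) = 0.7240 bits

Ranking: A > B > C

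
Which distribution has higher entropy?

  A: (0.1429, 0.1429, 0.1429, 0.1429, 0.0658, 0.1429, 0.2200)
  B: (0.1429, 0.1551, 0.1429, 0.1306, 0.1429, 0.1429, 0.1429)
B

Both distributions are close to uniform, making this a harder comparison.

H(A) = 2.7440 bits
H(B) = 2.8058 bits

The distribution closer to uniform has higher entropy.
Answer: B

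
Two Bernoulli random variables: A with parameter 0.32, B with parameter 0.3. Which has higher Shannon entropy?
A

For binary distributions, entropy is maximized at p=0.5 and decreases as p moves toward 0 or 1.

H(A) = H(0.32) = 0.9044 bits
H(B) = H(0.3) = 0.8813 bits

Distribution A (p=0.32) is closer to uniform (p=0.5), so it has higher entropy.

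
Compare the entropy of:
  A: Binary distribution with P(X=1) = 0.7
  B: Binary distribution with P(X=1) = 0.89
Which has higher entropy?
A

For binary distributions, entropy is maximized at p=0.5 and decreases as p moves toward 0 or 1.

H(A) = H(0.7) = 0.8813 bits
H(B) = H(0.89) = 0.4999 bits

Distribution A (p=0.7) is closer to uniform (p=0.5), so it has higher entropy.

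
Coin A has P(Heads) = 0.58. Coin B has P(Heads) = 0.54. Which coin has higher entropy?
B

For binary distributions, entropy is maximized at p=0.5 and decreases as p moves toward 0 or 1.

H(A) = H(0.58) = 0.9815 bits
H(B) = H(0.54) = 0.9954 bits

Distribution B (p=0.54) is closer to uniform (p=0.5), so it has higher entropy.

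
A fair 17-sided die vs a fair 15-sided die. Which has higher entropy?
17-sided die

Both are uniform distributions; for uniform over n outcomes, H = log₂(n). H(17-sided) = log₂(17) = 4.087 bits and H(15-sided) = log₂(15) = 3.907 bits. More outcomes in a uniform distribution means higher entropy.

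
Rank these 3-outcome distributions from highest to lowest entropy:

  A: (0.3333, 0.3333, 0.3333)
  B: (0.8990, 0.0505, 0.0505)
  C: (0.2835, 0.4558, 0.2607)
A > C > B

Key insight: Entropy is maximized by uniform distributions and minimized by concentrated distributions.

- Uniform distributions have maximum entropy log₂(3) = 1.5850 bits
- The more "peaked" or concentrated a distribution, the lower its entropy

Entropies:
  H(A) = 1.5850 bits
  H(B) = 0.5732 bits
  H(C) = 1.5378 bits

Ranking: A > C > B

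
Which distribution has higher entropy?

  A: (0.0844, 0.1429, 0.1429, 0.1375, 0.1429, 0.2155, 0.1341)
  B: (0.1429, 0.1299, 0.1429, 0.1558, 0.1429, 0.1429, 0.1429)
B

Both distributions are close to uniform, making this a harder comparison.

H(A) = 2.7635 bits
H(B) = 2.8057 bits

The distribution closer to uniform has higher entropy.
Answer: B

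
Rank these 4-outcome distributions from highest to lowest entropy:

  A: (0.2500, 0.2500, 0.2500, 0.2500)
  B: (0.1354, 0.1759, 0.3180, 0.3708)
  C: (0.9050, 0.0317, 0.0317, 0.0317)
A > B > C

Key insight: Entropy is maximized by uniform distributions and minimized by concentrated distributions.

- Uniform distributions have maximum entropy log₂(4) = 2.0000 bits
- The more "peaked" or concentrated a distribution, the lower its entropy

Entropies:
  H(A) = 2.0000 bits
  H(B) = 1.8879 bits
  H(C) = 0.6035 bits

Ranking: A > B > C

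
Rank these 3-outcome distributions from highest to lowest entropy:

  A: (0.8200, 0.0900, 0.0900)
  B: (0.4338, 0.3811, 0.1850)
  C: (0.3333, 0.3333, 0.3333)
C > B > A

Key insight: Entropy is maximized by uniform distributions and minimized by concentrated distributions.

- Uniform distributions have maximum entropy log₂(3) = 1.5850 bits
- The more "peaked" or concentrated a distribution, the lower its entropy

Entropies:
  H(A) = 0.8601 bits
  H(B) = 1.5035 bits
  H(C) = 1.5850 bits

Ranking: C > B > A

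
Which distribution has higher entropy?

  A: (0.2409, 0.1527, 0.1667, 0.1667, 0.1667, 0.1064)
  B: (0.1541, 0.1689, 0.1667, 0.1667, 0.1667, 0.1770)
B

Both distributions are close to uniform, making this a harder comparison.

H(A) = 2.5451 bits
H(B) = 2.5838 bits

The distribution closer to uniform has higher entropy.
Answer: B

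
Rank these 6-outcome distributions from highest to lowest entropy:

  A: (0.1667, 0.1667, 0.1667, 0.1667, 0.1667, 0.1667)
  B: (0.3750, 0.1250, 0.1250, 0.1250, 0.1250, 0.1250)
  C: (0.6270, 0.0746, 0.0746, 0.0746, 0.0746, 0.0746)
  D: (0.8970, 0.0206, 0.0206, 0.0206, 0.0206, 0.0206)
A > B > C > D

Key insight: Entropy is maximized by uniform distributions and minimized by concentrated distributions.

Entropies:
  H(A) = 2.5850 bits
  H(B) = 2.4056 bits
  H(C) = 1.8190 bits
  H(D) = 0.7176 bits

Ranking: A > B > C > D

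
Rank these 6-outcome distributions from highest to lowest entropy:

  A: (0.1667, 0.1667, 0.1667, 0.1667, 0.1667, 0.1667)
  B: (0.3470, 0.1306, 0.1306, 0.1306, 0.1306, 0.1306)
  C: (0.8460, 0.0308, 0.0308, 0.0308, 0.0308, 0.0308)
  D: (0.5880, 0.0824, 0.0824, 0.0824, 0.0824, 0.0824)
A > B > D > C

Key insight: Entropy is maximized by uniform distributions and minimized by concentrated distributions.

Entropies:
  H(A) = 2.5850 bits
  H(B) = 2.4476 bits
  H(C) = 0.9773 bits
  H(D) = 1.9342 bits

Ranking: A > B > D > C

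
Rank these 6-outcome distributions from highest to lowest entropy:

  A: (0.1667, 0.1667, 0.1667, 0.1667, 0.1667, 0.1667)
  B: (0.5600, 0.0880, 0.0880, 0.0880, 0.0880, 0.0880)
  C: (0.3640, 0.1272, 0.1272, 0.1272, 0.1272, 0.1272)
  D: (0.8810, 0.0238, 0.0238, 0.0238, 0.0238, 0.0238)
A > C > B > D

Key insight: Entropy is maximized by uniform distributions and minimized by concentrated distributions.

Entropies:
  H(A) = 2.5850 bits
  H(B) = 2.0112 bits
  H(C) = 2.4227 bits
  H(D) = 0.8028 bits

Ranking: A > C > B > D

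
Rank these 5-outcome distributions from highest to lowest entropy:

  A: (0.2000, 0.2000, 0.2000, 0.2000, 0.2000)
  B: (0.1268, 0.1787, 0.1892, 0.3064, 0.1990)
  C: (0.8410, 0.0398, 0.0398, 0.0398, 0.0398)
A > B > C

Key insight: Entropy is maximized by uniform distributions and minimized by concentrated distributions.

- Uniform distributions have maximum entropy log₂(5) = 2.3219 bits
- The more "peaked" or concentrated a distribution, the lower its entropy

Entropies:
  H(A) = 2.3219 bits
  H(B) = 2.2625 bits
  H(C) = 0.9499 bits

Ranking: A > B > C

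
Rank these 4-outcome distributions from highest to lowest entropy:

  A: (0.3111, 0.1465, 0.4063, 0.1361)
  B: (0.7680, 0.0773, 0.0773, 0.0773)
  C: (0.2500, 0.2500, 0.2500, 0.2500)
C > A > B

Key insight: Entropy is maximized by uniform distributions and minimized by concentrated distributions.

- Uniform distributions have maximum entropy log₂(4) = 2.0000 bits
- The more "peaked" or concentrated a distribution, the lower its entropy

Entropies:
  H(A) = 1.8495 bits
  H(B) = 1.1492 bits
  H(C) = 2.0000 bits

Ranking: C > A > B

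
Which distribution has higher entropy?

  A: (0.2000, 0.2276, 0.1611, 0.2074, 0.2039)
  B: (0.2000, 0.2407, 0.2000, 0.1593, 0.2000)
A

Both distributions are close to uniform, making this a harder comparison.

H(A) = 2.3132 bits
H(B) = 2.3099 bits

The distribution closer to uniform has higher entropy.
Answer: A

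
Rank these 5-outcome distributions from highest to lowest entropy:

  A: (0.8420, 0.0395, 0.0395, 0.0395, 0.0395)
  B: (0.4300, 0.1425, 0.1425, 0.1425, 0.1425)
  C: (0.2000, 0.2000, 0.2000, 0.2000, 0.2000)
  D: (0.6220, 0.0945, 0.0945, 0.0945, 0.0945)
C > B > D > A

Key insight: Entropy is maximized by uniform distributions and minimized by concentrated distributions.

Entropies:
  H(A) = 0.9455 bits
  H(B) = 2.1258 bits
  H(C) = 2.3219 bits
  H(D) = 1.7126 bits

Ranking: C > B > D > A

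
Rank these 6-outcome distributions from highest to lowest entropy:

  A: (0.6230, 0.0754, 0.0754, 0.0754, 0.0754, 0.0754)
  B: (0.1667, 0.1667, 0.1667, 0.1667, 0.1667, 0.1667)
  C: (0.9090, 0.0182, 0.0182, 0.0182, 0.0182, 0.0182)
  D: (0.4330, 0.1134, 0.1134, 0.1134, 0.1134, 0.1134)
B > D > A > C

Key insight: Entropy is maximized by uniform distributions and minimized by concentrated distributions.

Entropies:
  H(A) = 1.8313 bits
  H(B) = 2.5850 bits
  H(C) = 0.6511 bits
  H(D) = 2.3035 bits

Ranking: B > D > A > C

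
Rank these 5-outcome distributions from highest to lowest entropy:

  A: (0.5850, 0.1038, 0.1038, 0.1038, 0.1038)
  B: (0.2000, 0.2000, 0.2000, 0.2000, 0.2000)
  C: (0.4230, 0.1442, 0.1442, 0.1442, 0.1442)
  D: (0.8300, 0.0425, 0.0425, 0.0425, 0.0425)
B > C > A > D

Key insight: Entropy is maximized by uniform distributions and minimized by concentrated distributions.

Entropies:
  H(A) = 1.8091 bits
  H(B) = 2.3219 bits
  H(C) = 2.1368 bits
  H(D) = 0.9977 bits

Ranking: B > C > A > D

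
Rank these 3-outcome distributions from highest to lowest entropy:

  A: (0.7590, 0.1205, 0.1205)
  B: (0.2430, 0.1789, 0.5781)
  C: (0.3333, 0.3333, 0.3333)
C > B > A

Key insight: Entropy is maximized by uniform distributions and minimized by concentrated distributions.

- Uniform distributions have maximum entropy log₂(3) = 1.5850 bits
- The more "peaked" or concentrated a distribution, the lower its entropy

Entropies:
  H(A) = 1.0377 bits
  H(B) = 1.3971 bits
  H(C) = 1.5850 bits

Ranking: C > B > A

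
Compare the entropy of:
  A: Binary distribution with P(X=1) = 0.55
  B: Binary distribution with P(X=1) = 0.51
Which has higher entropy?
B

For binary distributions, entropy is maximized at p=0.5 and decreases as p moves toward 0 or 1.

H(A) = H(0.55) = 0.9928 bits
H(B) = H(0.51) = 0.9997 bits

Distribution B (p=0.51) is closer to uniform (p=0.5), so it has higher entropy.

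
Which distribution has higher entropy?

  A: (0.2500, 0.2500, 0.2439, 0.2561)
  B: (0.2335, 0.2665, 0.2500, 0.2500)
A

Both distributions are close to uniform, making this a harder comparison.

H(A) = 1.9998 bits
H(B) = 1.9984 bits

The distribution closer to uniform has higher entropy.
Answer: A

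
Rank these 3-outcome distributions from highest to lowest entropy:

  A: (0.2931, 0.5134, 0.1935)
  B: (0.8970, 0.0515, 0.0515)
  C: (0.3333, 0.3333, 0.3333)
C > A > B

Key insight: Entropy is maximized by uniform distributions and minimized by concentrated distributions.

- Uniform distributions have maximum entropy log₂(3) = 1.5850 bits
- The more "peaked" or concentrated a distribution, the lower its entropy

Entropies:
  H(A) = 1.4713 bits
  H(B) = 0.5814 bits
  H(C) = 1.5850 bits

Ranking: C > A > B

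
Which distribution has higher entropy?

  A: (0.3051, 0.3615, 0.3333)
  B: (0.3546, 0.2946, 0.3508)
A

Both distributions are close to uniform, making this a harder comparison.

H(A) = 1.5815 bits
H(B) = 1.5800 bits

The distribution closer to uniform has higher entropy.
Answer: A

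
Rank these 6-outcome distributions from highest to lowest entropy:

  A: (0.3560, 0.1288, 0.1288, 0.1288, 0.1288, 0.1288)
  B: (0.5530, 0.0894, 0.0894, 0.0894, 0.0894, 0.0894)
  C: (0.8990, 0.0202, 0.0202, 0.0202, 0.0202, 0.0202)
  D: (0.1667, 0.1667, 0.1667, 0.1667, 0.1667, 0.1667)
D > A > B > C

Key insight: Entropy is maximized by uniform distributions and minimized by concentrated distributions.

Entropies:
  H(A) = 2.4346 bits
  H(B) = 2.0298 bits
  H(C) = 0.7067 bits
  H(D) = 2.5850 bits

Ranking: D > A > B > C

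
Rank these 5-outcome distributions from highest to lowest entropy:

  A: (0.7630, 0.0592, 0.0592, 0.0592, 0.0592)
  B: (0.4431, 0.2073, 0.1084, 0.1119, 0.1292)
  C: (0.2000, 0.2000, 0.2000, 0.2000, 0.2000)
C > B > A

Key insight: Entropy is maximized by uniform distributions and minimized by concentrated distributions.

- Uniform distributions have maximum entropy log₂(5) = 2.3219 bits
- The more "peaked" or concentrated a distribution, the lower its entropy

Entropies:
  H(A) = 1.2640 bits
  H(B) = 2.0735 bits
  H(C) = 2.3219 bits

Ranking: C > B > A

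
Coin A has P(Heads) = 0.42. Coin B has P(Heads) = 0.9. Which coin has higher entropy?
A

For binary distributions, entropy is maximized at p=0.5 and decreases as p moves toward 0 or 1.

H(A) = H(0.42) = 0.9815 bits
H(B) = H(0.9) = 0.4690 bits

Distribution A (p=0.42) is closer to uniform (p=0.5), so it has higher entropy.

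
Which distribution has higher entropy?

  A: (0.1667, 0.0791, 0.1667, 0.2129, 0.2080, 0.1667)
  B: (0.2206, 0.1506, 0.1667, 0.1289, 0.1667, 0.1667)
B

Both distributions are close to uniform, making this a harder comparison.

H(A) = 2.5283 bits
H(B) = 2.5657 bits

The distribution closer to uniform has higher entropy.
Answer: B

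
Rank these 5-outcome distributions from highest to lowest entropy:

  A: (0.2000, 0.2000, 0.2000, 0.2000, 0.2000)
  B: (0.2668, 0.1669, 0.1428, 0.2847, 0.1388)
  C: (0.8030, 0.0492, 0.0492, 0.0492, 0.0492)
A > B > C

Key insight: Entropy is maximized by uniform distributions and minimized by concentrated distributions.

- Uniform distributions have maximum entropy log₂(5) = 2.3219 bits
- The more "peaked" or concentrated a distribution, the lower its entropy

Entropies:
  H(A) = 2.3219 bits
  H(B) = 2.2520 bits
  H(C) = 1.1099 bits

Ranking: A > B > C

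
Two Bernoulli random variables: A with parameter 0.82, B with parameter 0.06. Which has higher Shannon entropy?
A

For binary distributions, entropy is maximized at p=0.5 and decreases as p moves toward 0 or 1.

H(A) = H(0.82) = 0.6801 bits
H(B) = H(0.06) = 0.3274 bits

Distribution A (p=0.82) is closer to uniform (p=0.5), so it has higher entropy.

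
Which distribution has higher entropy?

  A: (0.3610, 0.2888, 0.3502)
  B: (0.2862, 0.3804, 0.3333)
A

Both distributions are close to uniform, making this a harder comparison.

H(A) = 1.5783 bits
H(B) = 1.5753 bits

The distribution closer to uniform has higher entropy.
Answer: A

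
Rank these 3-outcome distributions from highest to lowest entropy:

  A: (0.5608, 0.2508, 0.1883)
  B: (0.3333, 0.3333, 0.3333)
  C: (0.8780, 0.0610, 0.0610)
B > A > C

Key insight: Entropy is maximized by uniform distributions and minimized by concentrated distributions.

- Uniform distributions have maximum entropy log₂(3) = 1.5850 bits
- The more "peaked" or concentrated a distribution, the lower its entropy

Entropies:
  H(A) = 1.4220 bits
  H(B) = 1.5850 bits
  H(C) = 0.6571 bits

Ranking: B > A > C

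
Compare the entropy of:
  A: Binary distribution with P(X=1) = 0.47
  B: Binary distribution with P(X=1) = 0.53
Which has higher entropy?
Equal

For binary distributions, entropy is maximized at p=0.5 and decreases as p moves toward 0 or 1.

H(A) = H(0.47) = 0.9974 bits
H(B) = H(0.53) = 0.9974 bits

Both distributions are equally far from uniform (|0.47-0.5| = |0.53-0.5|), so they have the same entropy.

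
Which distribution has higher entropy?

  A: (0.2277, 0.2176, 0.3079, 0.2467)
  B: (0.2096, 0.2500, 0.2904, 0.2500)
B

Both distributions are close to uniform, making this a harder comparison.

H(A) = 1.9863 bits
H(B) = 1.9905 bits

The distribution closer to uniform has higher entropy.
Answer: B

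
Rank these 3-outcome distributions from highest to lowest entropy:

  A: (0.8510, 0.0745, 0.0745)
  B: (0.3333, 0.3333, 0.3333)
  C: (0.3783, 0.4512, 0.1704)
B > C > A

Key insight: Entropy is maximized by uniform distributions and minimized by concentrated distributions.

- Uniform distributions have maximum entropy log₂(3) = 1.5850 bits
- The more "peaked" or concentrated a distribution, the lower its entropy

Entropies:
  H(A) = 0.7563 bits
  H(B) = 1.5850 bits
  H(C) = 1.4836 bits

Ranking: B > C > A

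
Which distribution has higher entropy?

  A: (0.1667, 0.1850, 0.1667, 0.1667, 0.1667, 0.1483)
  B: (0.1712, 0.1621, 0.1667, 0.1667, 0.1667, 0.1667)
B

Both distributions are close to uniform, making this a harder comparison.

H(A) = 2.5820 bits
H(B) = 2.5848 bits

The distribution closer to uniform has higher entropy.
Answer: B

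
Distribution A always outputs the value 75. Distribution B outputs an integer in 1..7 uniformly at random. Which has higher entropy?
B

A is deterministic, so H(A) = 0. B is uniform over 7 outcomes, so H(B) = log₂(7) = 2.807 bits. Any distribution with genuine randomness has higher entropy than a deterministic one.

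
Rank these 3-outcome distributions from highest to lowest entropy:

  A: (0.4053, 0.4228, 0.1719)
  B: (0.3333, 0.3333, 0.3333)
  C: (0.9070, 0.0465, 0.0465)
B > A > C

Key insight: Entropy is maximized by uniform distributions and minimized by concentrated distributions.

- Uniform distributions have maximum entropy log₂(3) = 1.5850 bits
- The more "peaked" or concentrated a distribution, the lower its entropy

Entropies:
  H(A) = 1.4899 bits
  H(B) = 1.5850 bits
  H(C) = 0.5394 bits

Ranking: B > A > C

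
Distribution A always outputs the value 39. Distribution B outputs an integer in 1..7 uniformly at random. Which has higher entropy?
B

A is deterministic, so H(A) = 0. B is uniform over 7 outcomes, so H(B) = log₂(7) = 2.807 bits. Any distribution with genuine randomness has higher entropy than a deterministic one.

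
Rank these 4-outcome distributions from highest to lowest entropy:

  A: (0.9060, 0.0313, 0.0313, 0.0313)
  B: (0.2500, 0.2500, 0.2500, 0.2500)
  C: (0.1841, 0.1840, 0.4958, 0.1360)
B > C > A

Key insight: Entropy is maximized by uniform distributions and minimized by concentrated distributions.

- Uniform distributions have maximum entropy log₂(4) = 2.0000 bits
- The more "peaked" or concentrated a distribution, the lower its entropy

Entropies:
  H(A) = 0.5987 bits
  H(B) = 2.0000 bits
  H(C) = 1.7922 bits

Ranking: B > C > A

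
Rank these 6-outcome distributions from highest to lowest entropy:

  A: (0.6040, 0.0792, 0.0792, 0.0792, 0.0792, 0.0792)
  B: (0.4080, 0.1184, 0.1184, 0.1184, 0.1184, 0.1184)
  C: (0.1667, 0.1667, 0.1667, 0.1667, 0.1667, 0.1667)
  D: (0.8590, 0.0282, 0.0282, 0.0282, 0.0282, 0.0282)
C > B > A > D

Key insight: Entropy is maximized by uniform distributions and minimized by concentrated distributions.

Entropies:
  H(A) = 1.8880 bits
  H(B) = 2.3500 bits
  H(C) = 2.5850 bits
  H(D) = 0.9142 bits

Ranking: C > B > A > D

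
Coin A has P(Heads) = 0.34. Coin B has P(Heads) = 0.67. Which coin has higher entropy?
A

For binary distributions, entropy is maximized at p=0.5 and decreases as p moves toward 0 or 1.

H(A) = H(0.34) = 0.9248 bits
H(B) = H(0.67) = 0.9149 bits

Distribution A (p=0.34) is closer to uniform (p=0.5), so it has higher entropy.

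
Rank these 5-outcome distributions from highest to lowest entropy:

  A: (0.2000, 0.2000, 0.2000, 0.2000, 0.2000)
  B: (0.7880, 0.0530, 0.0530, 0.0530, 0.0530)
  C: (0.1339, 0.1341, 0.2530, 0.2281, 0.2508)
A > C > B

Key insight: Entropy is maximized by uniform distributions and minimized by concentrated distributions.

- Uniform distributions have maximum entropy log₂(5) = 2.3219 bits
- The more "peaked" or concentrated a distribution, the lower its entropy

Entropies:
  H(A) = 2.3219 bits
  H(B) = 1.1693 bits
  H(C) = 2.2657 bits

Ranking: A > C > B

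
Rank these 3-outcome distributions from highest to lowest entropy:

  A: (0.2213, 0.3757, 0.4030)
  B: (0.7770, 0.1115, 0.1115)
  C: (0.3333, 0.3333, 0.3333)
C > A > B

Key insight: Entropy is maximized by uniform distributions and minimized by concentrated distributions.

- Uniform distributions have maximum entropy log₂(3) = 1.5850 bits
- The more "peaked" or concentrated a distribution, the lower its entropy

Entropies:
  H(A) = 1.5405 bits
  H(B) = 0.9886 bits
  H(C) = 1.5850 bits

Ranking: C > A > B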